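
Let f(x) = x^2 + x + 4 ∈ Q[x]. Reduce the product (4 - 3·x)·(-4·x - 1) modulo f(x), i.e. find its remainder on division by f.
a · b ≡ -25·x - 52 (mod f(x))

First multiply in Q[x] without reducing: a · b = 12·x^2 - 13·x - 4. Now divide by f(x) = x^2 + x + 4, eliminating the leading term at each step:
  leading term 12·x^2: subtract (12)·f(x) = 12·x^2 + 12·x + 48, leaving -25·x - 52
The degree is now < 2, so this is the remainder. Hence a · b ≡ -25·x - 52 in Q[x]/(f).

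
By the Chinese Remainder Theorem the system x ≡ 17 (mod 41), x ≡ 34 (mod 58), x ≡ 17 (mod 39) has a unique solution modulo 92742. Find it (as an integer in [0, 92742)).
The moduli 41, 58, 39 are pairwise coprime, so by the CRT there is a unique solution mod 41·58·39 = 92742.
Solve by successive substitution. Start with x ≡ 17 (mod 41).
  Combine with x ≡ 34 (mod 58): write x = 17 + 41·t and require 17 + 41·t ≡ 34 (mod 58), i.e. 41·t ≡ 34 − 17 ≡ 17 (mod 58). Since 41^(−1) ≡ 17 (mod 58), t ≡ 17·17 ≡ 57 (mod 58). So x ≡ 17 + 41·57 = 2354 (mod 2378).
  Combine with x ≡ 17 (mod 39): write x = 2354 + 2378·t and require 2354 + 2378·t ≡ 17 (mod 39), i.e. 2378·t ≡ 17 − 2354 ≡ 3 (mod 39). Since 2378^(−1) ≡ 38 (mod 39) (2378 ≡ 38 (mod 39)), t ≡ 38·3 ≡ 36 (mod 39). So x ≡ 2354 + 2378·36 = 87962 (mod 92742).
Unique solution in [0, 92742): x = 87962.

Final answer: x ≡ 87962 (mod 92742); the representative in [0, 92742) is 87962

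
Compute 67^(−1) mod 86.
Apply the extended Euclidean algorithm to (86, 67), tracking rows (r, s, t) with s·86 + t·67 = r. Each division r_prev = q·r_cur + r_new produces the new row as (previous row) − q·(current row):
  row A: (86, 1, 0)   [1·86 + 0·67 = 86]
  row B: (67, 0, 1)   [0·86 + 1·67 = 67]
  86 = 1·67 + 19   → row C = row A − 1·row B = (19, 1, −1)   [check: 1·86 − 1·67 = 19]
  67 = 3·19 + 10   → row D = row B − 3·row C = (10, −3, 4)   [check: −3·86 + 4·67 = 10]
  19 = 1·10 + 9   → row E = row C − 1·row D = (9, 4, −5)   [check: 4·86 − 5·67 = 9]
  10 = 1·9 + 1   → row F = row D − 1·row E = (1, −7, 9)   [check: −7·86 + 9·67 = 1]
  9 = 9·1 + 0   → remainder 0, stop. gcd = 1 (last nonzero row F).
The gcd is 1, so 67 is invertible mod 86. The last nonzero row gives −7·86 + 9·67 = 1, so t = 9. So 67^(−1) ≡ 9 (mod 86). Verify: 67 · 9 = 603 ≡ 1 (mod 86). ✓

Final answer: 67^(−1) ≡ 9 (mod 86)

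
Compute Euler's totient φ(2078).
φ(2078) = 1038

φ is multiplicative, with φ(p^e) = p^e − p^(e−1). Factorise 2078 = 2 · 1039. Then
  φ(2078) = (2 − 1) · (1039 − 1) = 1 · 1038 = 1038.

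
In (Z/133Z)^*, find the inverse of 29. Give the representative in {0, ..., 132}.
29^(−1) ≡ 78 (mod 133)

Apply the extended Euclidean algorithm to (133, 29), tracking rows (r, s, t) with s·133 + t·29 = r. Each division r_prev = q·r_cur + r_new produces the new row as (previous row) − q·(current row):
  row A: (133, 1, 0)   [1·133 + 0·29 = 133]
  row B: (29, 0, 1)   [0·133 + 1·29 = 29]
  133 = 4·29 + 17   → row C = row A − 4·row B = (17, 1, −4)   [check: 1·133 − 4·29 = 17]
  29 = 1·17 + 12   → row D = row B − 1·row C = (12, −1, 5)   [check: −1·133 + 5·29 = 12]
  17 = 1·12 + 5   → row E = row C − 1·row D = (5, 2, −9)   [check: 2·133 − 9·29 = 5]
  12 = 2·5 + 2   → row F = row D − 2·row E = (2, −5, 23)   [check: −5·133 + 23·29 = 2]
  5 = 2·2 + 1   → row G = row E − 2·row F = (1, 12, −55)   [check: 12·133 − 55·29 = 1]
  2 = 2·1 + 0   → remainder 0, stop. gcd = 1 (last nonzero row G).
The gcd is 1, so 29 is invertible mod 133. The last nonzero row gives 12·133 − 55·29 = 1, so t = −55. So 29^(−1) ≡ −55 ≡ 78 (mod 133). Verify: 29 · 78 = 2262 ≡ 1 (mod 133). ✓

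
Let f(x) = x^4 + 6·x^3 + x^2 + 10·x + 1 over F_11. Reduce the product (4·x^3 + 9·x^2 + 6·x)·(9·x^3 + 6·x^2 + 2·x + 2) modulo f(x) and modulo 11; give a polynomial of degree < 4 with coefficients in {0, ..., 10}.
a · b ≡ x^3 + 6·x^2 + 2 (mod f(x))

Multiply as integer polynomials: a · b = 36·x^6 + 105·x^5 + 116·x^4 + 62·x^3 + 30·x^2 + 12·x. Reducing coefficients mod 11: a · b ≡ 3·x^6 + 6·x^5 + 6·x^4 + 7·x^3 + 8·x^2 + x. Now divide by f(x) = x^4 + 6·x^3 + x^2 + 10·x + 1 in F_11[x], eliminating the leading term at each step:
  leading term 3·x^6: subtract (3·x^2)·f(x) = 3·x^6 + 7·x^5 + 3·x^4 + 8·x^3 + 3·x^2, leaving 10·x^5 + 3·x^4 + 10·x^3 + 5·x^2 + x (coefficients mod 11)
  leading term 10·x^5: subtract (10·x)·f(x) = 10·x^5 + 5·x^4 + 10·x^3 + x^2 + 10·x, leaving 9·x^4 + 4·x^2 + 2·x (coefficients mod 11)
  leading term 9·x^4: subtract (9)·f(x) = 9·x^4 + 10·x^3 + 9·x^2 + 2·x + 9, leaving x^3 + 6·x^2 + 2 (coefficients mod 11)
The degree is now < 4, so this is the remainder. Hence a · b ≡ x^3 + 6·x^2 + 2 in F_11[x]/(f).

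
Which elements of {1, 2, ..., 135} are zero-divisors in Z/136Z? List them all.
nonzero zero-divisors of Z/136Z = {2, 4, 6, 8, 10, 12, 14, 16, 17, 18, 20, 22, 24, 26, 28, 30, 32, 34, 36, 38, 40, 42, 44, 46, 48, 50, 51, 52, 54, 56, 58, 60, 62, 64, 66, 68, 70, 72, 74, 76, 78, 80, 82, 84, 85, 86, 88, 90, 92, 94, 96, 98, 100, 102, 104, 106, 108, 110, 112, 114, 116, 118, 119, 120, 122, 124, 126, 128, 130, 132, 134}

An element a ∈ Z/136Z (with a ≠ 0) is a zero-divisor iff gcd(a, 136) > 1 (because a is a unit precisely when gcd(a, n) = 1, and in Z/nZ every nonzero, non-unit element is a zero-divisor). Scan a = 1, ..., 135 and keep those with gcd(a, 136) > 1:
  gcd(2, 136) = 2, gcd(4, 136) = 4, gcd(6, 136) = 2, gcd(8, 136) = 8, gcd(10, 136) = 2, gcd(12, 136) = 4, gcd(14, 136) = 2, gcd(16, 136) = 8, gcd(17, 136) = 17, gcd(18, 136) = 2, gcd(20, 136) = 4, gcd(22, 136) = 2, gcd(24, 136) = 8, gcd(26, 136) = 2, gcd(28, 136) = 4, gcd(30, 136) = 2, gcd(32, 136) = 8, gcd(34, 136) = 34, gcd(36, 136) = 4, gcd(38, 136) = 2, gcd(40, 136) = 8, gcd(42, 136) = 2, gcd(44, 136) = 4, gcd(46, 136) = 2, gcd(48, 136) = 8, gcd(50, 136) = 2, gcd(51, 136) = 17, gcd(52, 136) = 4, gcd(54, 136) = 2, gcd(56, 136) = 8, gcd(58, 136) = 2, gcd(60, 136) = 4, gcd(62, 136) = 2, gcd(64, 136) = 8, gcd(66, 136) = 2, gcd(68, 136) = 68, gcd(70, 136) = 2, gcd(72, 136) = 8, gcd(74, 136) = 2, gcd(76, 136) = 4, gcd(78, 136) = 2, gcd(80, 136) = 8, gcd(82, 136) = 2, gcd(84, 136) = 4, gcd(85, 136) = 17, gcd(86, 136) = 2, gcd(88, 136) = 8, gcd(90, 136) = 2, gcd(92, 136) = 4, gcd(94, 136) = 2, gcd(96, 136) = 8, gcd(98, 136) = 2, gcd(100, 136) = 4, gcd(102, 136) = 34, gcd(104, 136) = 8, gcd(106, 136) = 2, gcd(108, 136) = 4, gcd(110, 136) = 2, gcd(112, 136) = 8, gcd(114, 136) = 2, gcd(116, 136) = 4, gcd(118, 136) = 2, gcd(119, 136) = 17, gcd(120, 136) = 8, gcd(122, 136) = 2, gcd(124, 136) = 4, gcd(126, 136) = 2, gcd(128, 136) = 8, gcd(130, 136) = 2, gcd(132, 136) = 4, gcd(134, 136) = 2.
All other a ∈ {1, ..., 135} have gcd(a, 136) = 1 and are units. So the nonzero zero-divisors are exactly the 71 values of a appearing in this scan.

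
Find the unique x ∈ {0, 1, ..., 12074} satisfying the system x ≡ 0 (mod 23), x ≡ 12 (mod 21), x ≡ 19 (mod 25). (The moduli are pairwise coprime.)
The moduli 23, 21, 25 are pairwise coprime, so by the CRT there is a unique solution mod 23·21·25 = 12075.
Solve by successive substitution. Start with x ≡ 0 (mod 23).
  Combine with x ≡ 12 (mod 21): write x = 23·t and require 23·t ≡ 12 (mod 21). Since 23^(−1) ≡ 11 (mod 21) (23 ≡ 2 (mod 21)), t ≡ 11·12 ≡ 6 (mod 21). So x ≡ 23·6 = 138 (mod 483).
  Combine with x ≡ 19 (mod 25): write x = 138 + 483·t and require 138 + 483·t ≡ 19 (mod 25), i.e. 483·t ≡ 19 − 138 ≡ 6 (mod 25). Since 483^(−1) ≡ 22 (mod 25) (483 ≡ 8 (mod 25)), t ≡ 22·6 ≡ 7 (mod 25). So x ≡ 138 + 483·7 = 3519 (mod 12075).
Unique solution in [0, 12075): x = 3519.

Final answer: x ≡ 3519 (mod 12075); the representative in [0, 12075) is 3519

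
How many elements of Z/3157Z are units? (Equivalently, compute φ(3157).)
Z/3157Z has φ(3157) = 2400 units

An element a ∈ Z/3157Z is a unit iff gcd(a, 3157) = 1, so the number of units is φ(3157). φ is multiplicative, with φ(p^e) = p^e − p^(e−1). Factorise 3157 = 7 · 11 · 41. Then
  φ(3157) = (7 − 1) · (11 − 1) · (41 − 1) = 6 · 10 · 40 = 2400.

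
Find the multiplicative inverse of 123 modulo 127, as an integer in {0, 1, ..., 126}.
123^(−1) ≡ 95 (mod 127)

Apply the extended Euclidean algorithm to (127, 123), tracking rows (r, s, t) with s·127 + t·123 = r. Each division r_prev = q·r_cur + r_new produces the new row as (previous row) − q·(current row):
  row A: (127, 1, 0)   [1·127 + 0·123 = 127]
  row B: (123, 0, 1)   [0·127 + 1·123 = 123]
  127 = 1·123 + 4   → row C = row A − 1·row B = (4, 1, −1)   [check: 1·127 − 1·123 = 4]
  123 = 30·4 + 3   → row D = row B − 30·row C = (3, −30, 31)   [check: −30·127 + 31·123 = 3]
  4 = 1·3 + 1   → row E = row C − 1·row D = (1, 31, −32)   [check: 31·127 − 32·123 = 1]
  3 = 3·1 + 0   → remainder 0, stop. gcd = 1 (last nonzero row E).
The gcd is 1, so 123 is invertible mod 127. The last nonzero row gives 31·127 − 32·123 = 1, so t = −32. So 123^(−1) ≡ −32 ≡ 95 (mod 127). Verify: 123 · 95 = 11685 ≡ 1 (mod 127). ✓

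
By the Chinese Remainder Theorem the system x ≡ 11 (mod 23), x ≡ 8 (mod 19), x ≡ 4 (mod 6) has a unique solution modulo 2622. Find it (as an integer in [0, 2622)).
The moduli 23, 19, 6 are pairwise coprime, so by the CRT there is a unique solution mod 23·19·6 = 2622.
Solve by successive substitution. Start with x ≡ 11 (mod 23).
  Combine with x ≡ 8 (mod 19): write x = 11 + 23·t and require 11 + 23·t ≡ 8 (mod 19), i.e. 23·t ≡ 8 − 11 ≡ 16 (mod 19). Since 23^(−1) ≡ 5 (mod 19) (23 ≡ 4 (mod 19)), t ≡ 5·16 ≡ 4 (mod 19). So x ≡ 11 + 23·4 = 103 (mod 437).
  Combine with x ≡ 4 (mod 6): write x = 103 + 437·t and require 103 + 437·t ≡ 4 (mod 6), i.e. 437·t ≡ 4 − 103 ≡ 3 (mod 6). Since 437^(−1) ≡ 5 (mod 6) (437 ≡ 5 (mod 6)), t ≡ 5·3 ≡ 3 (mod 6). So x ≡ 103 + 437·3 = 1414 (mod 2622).
Unique solution in [0, 2622): x = 1414.

Final answer: x ≡ 1414 (mod 2622); the representative in [0, 2622) is 1414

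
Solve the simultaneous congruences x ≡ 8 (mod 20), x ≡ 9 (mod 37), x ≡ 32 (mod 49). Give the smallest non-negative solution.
x ≡ 30608 (mod 36260); the representative in [0, 36260) is 30608

The moduli 20, 37, 49 are pairwise coprime, so by the CRT there is a unique solution mod 20·37·49 = 36260.
Solve by successive substitution. Start with x ≡ 8 (mod 20).
  Combine with x ≡ 9 (mod 37): write x = 8 + 20·t and require 8 + 20·t ≡ 9 (mod 37), i.e. 20·t ≡ 9 − 8 ≡ 1 (mod 37). Since 20^(−1) ≡ 13 (mod 37), t ≡ 13·1 ≡ 13 (mod 37). So x ≡ 8 + 20·13 = 268 (mod 740).
  Combine with x ≡ 32 (mod 49): write x = 268 + 740·t and require 268 + 740·t ≡ 32 (mod 49), i.e. 740·t ≡ 32 − 268 ≡ 9 (mod 49). Since 740^(−1) ≡ 10 (mod 49) (740 ≡ 5 (mod 49)), t ≡ 10·9 ≡ 41 (mod 49). So x ≡ 268 + 740·41 = 30608 (mod 36260).
Unique solution in [0, 36260): x = 30608.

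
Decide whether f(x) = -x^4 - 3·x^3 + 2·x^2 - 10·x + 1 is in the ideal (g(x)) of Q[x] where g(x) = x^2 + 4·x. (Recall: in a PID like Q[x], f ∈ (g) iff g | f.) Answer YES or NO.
NO

In Q[x] the ideal (g) consists of all multiples of g, so f ∈ (g) iff g | f, i.e. iff the remainder of f on division by g is 0. Divide f by g (g is monic, so eliminate the leading term of the running remainder at each step):
  leading term -x^4: subtract (-x^2)·g(x) = -x^4 - 4·x^3, leaving x^3 + 2·x^2 - 10·x + 1
  leading term x^3: subtract (x)·g(x) = x^3 + 4·x^2, leaving -2·x^2 - 10·x + 1
  leading term -2·x^2: subtract (-2)·g(x) = -2·x^2 - 8·x, leaving 1 - 2·x
The remainder r(x) = 1 - 2·x ≠ 0 (and deg r < deg g), so g ∤ f, i.e. f ∉ (g).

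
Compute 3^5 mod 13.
Use repeated squaring. Binary(5) = 101. Walk through the bits of the exponent 5 left-to-right: at each bit after the leading one, square the running value, then multiply by 3 if the bit is 1 (always reducing mod 13):
  bit 1 = 1 (leading): start with 3.
  bit 2 = 0: square 3^2 = 9 (mod 13).
  bit 3 = 1: square 9^2 = 81 ≡ 3; bit is 1, so multiply 3·3 = 9 (mod 13).
Final value: 3^5 ≡ 9 (mod 13).

Final answer: 9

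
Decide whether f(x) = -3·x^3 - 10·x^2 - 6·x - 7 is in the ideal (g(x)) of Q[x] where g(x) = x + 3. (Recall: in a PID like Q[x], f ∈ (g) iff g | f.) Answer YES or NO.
In Q[x] the ideal (g) consists of all multiples of g, so f ∈ (g) iff g | f, i.e. iff the remainder of f on division by g is 0. Divide f by g (g is monic, so eliminate the leading term of the running remainder at each step):
  leading term -3·x^3: subtract (-3·x^2)·g(x) = -3·x^3 - 9·x^2, leaving -x^2 - 6·x - 7
  leading term -x^2: subtract (-x)·g(x) = -x^2 - 3·x, leaving -3·x - 7
  leading term -3·x: subtract (-3)·g(x) = -3·x - 9, leaving 2
The remainder r(x) = 2 ≠ 0 (and deg r < deg g), so g ∤ f, i.e. f ∉ (g).

Final answer: NO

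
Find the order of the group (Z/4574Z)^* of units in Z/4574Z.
(Z/4574Z)^* consists of the classes a with gcd(a, 4574) = 1, so its order is φ(4574). φ is multiplicative, with φ(p^e) = p^e − p^(e−1). Factorise 4574 = 2 · 2287. Then
  φ(4574) = (2 − 1) · (2287 − 1) = 1 · 2286 = 2286.
Thus |(Z/4574Z)^*| = 2286.

Final answer: |(Z/4574Z)^*| = 2286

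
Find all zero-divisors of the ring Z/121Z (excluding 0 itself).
nonzero zero-divisors of Z/121Z = {11, 22, 33, 44, 55, 66, 77, 88, 99, 110}

An element a ∈ Z/121Z (with a ≠ 0) is a zero-divisor iff gcd(a, 121) > 1 (because a is a unit precisely when gcd(a, n) = 1, and in Z/nZ every nonzero, non-unit element is a zero-divisor). Scan a = 1, ..., 120 and keep those with gcd(a, 121) > 1:
  gcd(11, 121) = 11, gcd(22, 121) = 11, gcd(33, 121) = 11, gcd(44, 121) = 11, gcd(55, 121) = 11, gcd(66, 121) = 11, gcd(77, 121) = 11, gcd(88, 121) = 11, gcd(99, 121) = 11, gcd(110, 121) = 11.
All other a ∈ {1, ..., 120} have gcd(a, 121) = 1 and are units. So the nonzero zero-divisors are exactly the 10 values of a appearing in this scan.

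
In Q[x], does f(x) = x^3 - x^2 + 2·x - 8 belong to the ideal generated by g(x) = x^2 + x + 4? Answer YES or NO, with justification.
YES

In Q[x] the ideal (g) consists of all multiples of g, so f ∈ (g) iff g | f, i.e. iff the remainder of f on division by g is 0. Divide f by g (g is monic, so eliminate the leading term of the running remainder at each step):
  leading term x^3: subtract (x)·g(x) = x^3 + x^2 + 4·x, leaving -2·x^2 - 2·x - 8
  leading term -2·x^2: subtract (-2)·g(x) = -2·x^2 - 2·x - 8, leaving 0
The remainder is 0, so f(x) = g(x) · h(x) with h(x) = x - 2. Hence g | f, i.e. f ∈ (g).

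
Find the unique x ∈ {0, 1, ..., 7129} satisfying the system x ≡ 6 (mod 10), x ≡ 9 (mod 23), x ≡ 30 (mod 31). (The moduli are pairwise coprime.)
x ≡ 216 (mod 7130); the representative in [0, 7130) is 216

The moduli 10, 23, 31 are pairwise coprime, so by the CRT there is a unique solution mod 10·23·31 = 7130.
Solve by successive substitution. Start with x ≡ 6 (mod 10).
  Combine with x ≡ 9 (mod 23): write x = 6 + 10·t and require 6 + 10·t ≡ 9 (mod 23), i.e. 10·t ≡ 9 − 6 ≡ 3 (mod 23). Since 10^(−1) ≡ 7 (mod 23), t ≡ 7·3 ≡ 21 (mod 23). So x ≡ 6 + 10·21 = 216 (mod 230).
  Combine with x ≡ 30 (mod 31): write x = 216 + 230·t and require 216 + 230·t ≡ 30 (mod 31), i.e. 230·t ≡ 30 − 216 ≡ 0 (mod 31). Since 230^(−1) ≡ 12 (mod 31) (230 ≡ 13 (mod 31)), t ≡ 12·0 ≡ 0 (mod 31). So x ≡ 216 + 230·0 = 216 (mod 7130).
Unique solution in [0, 7130): x = 216.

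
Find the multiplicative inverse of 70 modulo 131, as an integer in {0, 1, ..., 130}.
70^(−1) ≡ 73 (mod 131)

Apply the extended Euclidean algorithm to (131, 70), tracking rows (r, s, t) with s·131 + t·70 = r. Each division r_prev = q·r_cur + r_new produces the new row as (previous row) − q·(current row):
  row A: (131, 1, 0)   [1·131 + 0·70 = 131]
  row B: (70, 0, 1)   [0·131 + 1·70 = 70]
  131 = 1·70 + 61   → row C = row A − 1·row B = (61, 1, −1)   [check: 1·131 − 1·70 = 61]
  70 = 1·61 + 9   → row D = row B − 1·row C = (9, −1, 2)   [check: −1·131 + 2·70 = 9]
  61 = 6·9 + 7   → row E = row C − 6·row D = (7, 7, −13)   [check: 7·131 − 13·70 = 7]
  9 = 1·7 + 2   → row F = row D − 1·row E = (2, −8, 15)   [check: −8·131 + 15·70 = 2]
  7 = 3·2 + 1   → row G = row E − 3·row F = (1, 31, −58)   [check: 31·131 − 58·70 = 1]
  2 = 2·1 + 0   → remainder 0, stop. gcd = 1 (last nonzero row G).
The gcd is 1, so 70 is invertible mod 131. The last nonzero row gives 31·131 − 58·70 = 1, so t = −58. So 70^(−1) ≡ −58 ≡ 73 (mod 131). Verify: 70 · 73 = 5110 ≡ 1 (mod 131). ✓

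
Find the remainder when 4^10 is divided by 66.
Use repeated squaring. Binary(10) = 1010. Walk through the bits of the exponent 10 left-to-right: at each bit after the leading one, square the running value, then multiply by 4 if the bit is 1 (always reducing mod 66):
  bit 1 = 1 (leading): start with 4.
  bit 2 = 0: square 4^2 = 16 (mod 66).
  bit 3 = 1: square 16^2 = 256 ≡ 58; bit is 1, so multiply 58·4 = 232 ≡ 34 (mod 66).
  bit 4 = 0: square 34^2 = 1156 ≡ 34 (mod 66).
Final value: 4^10 ≡ 34 (mod 66).

Final answer: 34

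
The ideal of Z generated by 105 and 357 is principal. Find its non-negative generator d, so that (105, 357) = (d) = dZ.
In the PID Z, (a, b) is generated by gcd(a, b). Compute gcd(357, 105) with the extended Euclidean algorithm, tracking rows (r, s, t) with s·357 + t·105 = r:
  row A: (357, 1, 0)   [1·357 + 0·105 = 357]
  row B: (105, 0, 1)   [0·357 + 1·105 = 105]
  357 = 3·105 + 42   → row C = row A − 3·row B = (42, 1, −3)   [check: 1·357 − 3·105 = 42]
  105 = 2·42 + 21   → row D = row B − 2·row C = (21, −2, 7)   [check: −2·357 + 7·105 = 21]
  42 = 2·21 + 0   → remainder 0, stop. gcd = 21 (last nonzero row D).
So gcd(105, 357) = 21, with Bézout identity −2·357 + 7·105 = 21. Containment (⊇): the Bézout identity exhibits 21 as an element of (105, 357), giving (21) ⊆ (105, 357). Containment (⊆): since 21 | 105 and 21 | 357 (105 = 21·5, 357 = 21·17), every Z-linear combination of 105 and 357 is divisible by 21, so (105, 357) ⊆ (21). Therefore (105, 357) = (21), d = 21.

Final answer: (105, 357) = (21); d = 21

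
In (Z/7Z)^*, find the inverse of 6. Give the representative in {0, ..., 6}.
6^(−1) ≡ 6 (mod 7)

Apply the extended Euclidean algorithm to (7, 6), tracking rows (r, s, t) with s·7 + t·6 = r. Each division r_prev = q·r_cur + r_new produces the new row as (previous row) − q·(current row):
  row A: (7, 1, 0)   [1·7 + 0·6 = 7]
  row B: (6, 0, 1)   [0·7 + 1·6 = 6]
  7 = 1·6 + 1   → row C = row A − 1·row B = (1, 1, −1)   [check: 1·7 − 1·6 = 1]
  6 = 6·1 + 0   → remainder 0, stop. gcd = 1 (last nonzero row C).
The gcd is 1, so 6 is invertible mod 7. The last nonzero row gives 1·7 − 1·6 = 1, so t = −1. So 6^(−1) ≡ −1 ≡ 6 (mod 7). Verify: 6 · 6 = 36 ≡ 1 (mod 7). ✓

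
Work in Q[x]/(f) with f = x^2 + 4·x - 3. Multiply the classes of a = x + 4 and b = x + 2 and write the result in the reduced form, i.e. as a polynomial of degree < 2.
a · b ≡ 2·x + 11 (mod f(x))

First multiply in Q[x] without reducing: a · b = x^2 + 6·x + 8. Now divide by f(x) = x^2 + 4·x - 3, eliminating the leading term at each step:
  leading term x^2: subtract (1)·f(x) = x^2 + 4·x - 3, leaving 2·x + 11
The degree is now < 2, so this is the remainder. Hence a · b ≡ 2·x + 11 in Q[x]/(f).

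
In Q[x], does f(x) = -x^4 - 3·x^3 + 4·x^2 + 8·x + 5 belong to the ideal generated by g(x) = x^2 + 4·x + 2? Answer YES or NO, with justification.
NO

In Q[x] the ideal (g) consists of all multiples of g, so f ∈ (g) iff g | f, i.e. iff the remainder of f on division by g is 0. Divide f by g (g is monic, so eliminate the leading term of the running remainder at each step):
  leading term -x^4: subtract (-x^2)·g(x) = -x^4 - 4·x^3 - 2·x^2, leaving x^3 + 6·x^2 + 8·x + 5
  leading term x^3: subtract (x)·g(x) = x^3 + 4·x^2 + 2·x, leaving 2·x^2 + 6·x + 5
  leading term 2·x^2: subtract (2)·g(x) = 2·x^2 + 8·x + 4, leaving 1 - 2·x
The remainder r(x) = 1 - 2·x ≠ 0 (and deg r < deg g), so g ∤ f, i.e. f ∉ (g).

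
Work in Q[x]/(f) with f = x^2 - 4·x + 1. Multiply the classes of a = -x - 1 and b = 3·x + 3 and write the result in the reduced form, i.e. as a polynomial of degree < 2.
a · b ≡ -18·x (mod f(x))

First multiply in Q[x] without reducing: a · b = -3·x^2 - 6·x - 3. Now divide by f(x) = x^2 - 4·x + 1, eliminating the leading term at each step:
  leading term -3·x^2: subtract (-3)·f(x) = -3·x^2 + 12·x - 3, leaving -18·x
The degree is now < 2, so this is the remainder. Hence a · b ≡ -18·x in Q[x]/(f).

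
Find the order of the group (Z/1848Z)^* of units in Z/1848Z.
(Z/1848Z)^* consists of the classes a with gcd(a, 1848) = 1, so its order is φ(1848). φ is multiplicative, with φ(p^e) = p^e − p^(e−1). Factorise 1848 = 2^3 · 3 · 7 · 11. Then
  φ(1848) = (2^3 − 2^2) · (3 − 1) · (7 − 1) · (11 − 1) = 4 · 2 · 6 · 10 = 480.
Thus |(Z/1848Z)^*| = 480.

Final answer: |(Z/1848Z)^*| = 480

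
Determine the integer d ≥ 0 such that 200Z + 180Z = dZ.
(200, 180) = (20); d = 20

In the PID Z, (a, b) is generated by gcd(a, b). Compute gcd(200, 180) with the extended Euclidean algorithm, tracking rows (r, s, t) with s·200 + t·180 = r:
  row A: (200, 1, 0)   [1·200 + 0·180 = 200]
  row B: (180, 0, 1)   [0·200 + 1·180 = 180]
  200 = 1·180 + 20   → row C = row A − 1·row B = (20, 1, −1)   [check: 1·200 − 1·180 = 20]
  180 = 9·20 + 0   → remainder 0, stop. gcd = 20 (last nonzero row C).
So gcd(200, 180) = 20, with Bézout identity 1·200 − 1·180 = 20. Containment (⊇): the Bézout identity exhibits 20 as an element of (200, 180), giving (20) ⊆ (200, 180). Containment (⊆): since 20 | 200 and 20 | 180 (200 = 20·10, 180 = 20·9), every Z-linear combination of 200 and 180 is divisible by 20, so (200, 180) ⊆ (20). Therefore (200, 180) = (20), d = 20.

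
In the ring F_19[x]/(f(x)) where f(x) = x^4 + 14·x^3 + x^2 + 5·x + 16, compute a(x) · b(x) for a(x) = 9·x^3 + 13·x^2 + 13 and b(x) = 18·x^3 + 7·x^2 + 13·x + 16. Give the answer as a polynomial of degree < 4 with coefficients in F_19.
a · b ≡ 11·x^3 + 5·x^2 + 3 (mod f(x))

Multiply as integer polynomials: a · b = 162·x^6 + 297·x^5 + 208·x^4 + 547·x^3 + 299·x^2 + 169·x + 208. Reducing coefficients mod 19: a · b ≡ 10·x^6 + 12·x^5 + 18·x^4 + 15·x^3 + 14·x^2 + 17·x + 18. Now divide by f(x) = x^4 + 14·x^3 + x^2 + 5·x + 16 in F_19[x], eliminating the leading term at each step:
  leading term 10·x^6: subtract (10·x^2)·f(x) = 10·x^6 + 7·x^5 + 10·x^4 + 12·x^3 + 8·x^2, leaving 5·x^5 + 8·x^4 + 3·x^3 + 6·x^2 + 17·x + 18 (coefficients mod 19)
  leading term 5·x^5: subtract (5·x)·f(x) = 5·x^5 + 13·x^4 + 5·x^3 + 6·x^2 + 4·x, leaving 14·x^4 + 17·x^3 + 13·x + 18 (coefficients mod 19)
  leading term 14·x^4: subtract (14)·f(x) = 14·x^4 + 6·x^3 + 14·x^2 + 13·x + 15, leaving 11·x^3 + 5·x^2 + 3 (coefficients mod 19)
The degree is now < 4, so this is the remainder. Hence a · b ≡ 11·x^3 + 5·x^2 + 3 in F_19[x]/(f).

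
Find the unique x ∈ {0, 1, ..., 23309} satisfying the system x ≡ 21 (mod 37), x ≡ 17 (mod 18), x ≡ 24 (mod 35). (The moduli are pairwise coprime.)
x ≡ 7199 (mod 23310); the representative in [0, 23310) is 7199

The moduli 37, 18, 35 are pairwise coprime, so by the CRT there is a unique solution mod 37·18·35 = 23310.
Solve by successive substitution. Start with x ≡ 21 (mod 37).
  Combine with x ≡ 17 (mod 18): write x = 21 + 37·t and require 21 + 37·t ≡ 17 (mod 18), i.e. 37·t ≡ 17 − 21 ≡ 14 (mod 18). Since 37^(−1) ≡ 1 (mod 18) (37 ≡ 1 (mod 18)), t ≡ 1·14 ≡ 14 (mod 18). So x ≡ 21 + 37·14 = 539 (mod 666).
  Combine with x ≡ 24 (mod 35): write x = 539 + 666·t and require 539 + 666·t ≡ 24 (mod 35), i.e. 666·t ≡ 24 − 539 ≡ 10 (mod 35). Since 666^(−1) ≡ 1 (mod 35) (666 ≡ 1 (mod 35)), t ≡ 1·10 ≡ 10 (mod 35). So x ≡ 539 + 666·10 = 7199 (mod 23310).
Unique solution in [0, 23310): x = 7199.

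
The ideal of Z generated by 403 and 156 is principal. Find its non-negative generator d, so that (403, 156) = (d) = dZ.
(403, 156) = (13); d = 13

In the PID Z, (a, b) is generated by gcd(a, b). Compute gcd(403, 156) with the extended Euclidean algorithm, tracking rows (r, s, t) with s·403 + t·156 = r:
  row A: (403, 1, 0)   [1·403 + 0·156 = 403]
  row B: (156, 0, 1)   [0·403 + 1·156 = 156]
  403 = 2·156 + 91   → row C = row A − 2·row B = (91, 1, −2)   [check: 1·403 − 2·156 = 91]
  156 = 1·91 + 65   → row D = row B − 1·row C = (65, −1, 3)   [check: −1·403 + 3·156 = 65]
  91 = 1·65 + 26   → row E = row C − 1·row D = (26, 2, −5)   [check: 2·403 − 5·156 = 26]
  65 = 2·26 + 13   → row F = row D − 2·row E = (13, −5, 13)   [check: −5·403 + 13·156 = 13]
  26 = 2·13 + 0   → remainder 0, stop. gcd = 13 (last nonzero row F).
So gcd(403, 156) = 13, with Bézout identity −5·403 + 13·156 = 13. Containment (⊇): the Bézout identity exhibits 13 as an element of (403, 156), giving (13) ⊆ (403, 156). Containment (⊆): since 13 | 403 and 13 | 156 (403 = 13·31, 156 = 13·12), every Z-linear combination of 403 and 156 is divisible by 13, so (403, 156) ⊆ (13). Therefore (403, 156) = (13), d = 13.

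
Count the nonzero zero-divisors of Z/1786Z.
In Z/1786Z each nonzero element is either a unit (gcd with 1786 is 1) or a zero-divisor (gcd > 1). The number of units is φ(1786): factorise 1786 = 2 · 19 · 47, so φ(1786) = (2 − 1) · (19 − 1) · (47 − 1) = 1 · 18 · 46 = 828. The nonzero elements number 1786 − 1 = 1785. Hence the nonzero zero-divisors number 1785 − 828 = 957.

Final answer: Z/1786Z has 957 nonzero zero-divisors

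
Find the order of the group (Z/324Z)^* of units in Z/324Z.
(Z/324Z)^* consists of the classes a with gcd(a, 324) = 1, so its order is φ(324). φ is multiplicative, with φ(p^e) = p^e − p^(e−1). Factorise 324 = 2^2 · 3^4. Then
  φ(324) = (2^2 − 2^1) · (3^4 − 3^3) = 2 · 54 = 108.
Thus |(Z/324Z)^*| = 108.

Final answer: |(Z/324Z)^*| = 108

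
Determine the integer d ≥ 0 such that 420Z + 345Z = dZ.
(420, 345) = (15); d = 15

In the PID Z, (a, b) is generated by gcd(a, b). Compute gcd(420, 345) with the extended Euclidean algorithm, tracking rows (r, s, t) with s·420 + t·345 = r:
  row A: (420, 1, 0)   [1·420 + 0·345 = 420]
  row B: (345, 0, 1)   [0·420 + 1·345 = 345]
  420 = 1·345 + 75   → row C = row A − 1·row B = (75, 1, −1)   [check: 1·420 − 1·345 = 75]
  345 = 4·75 + 45   → row D = row B − 4·row C = (45, −4, 5)   [check: −4·420 + 5·345 = 45]
  75 = 1·45 + 30   → row E = row C − 1·row D = (30, 5, −6)   [check: 5·420 − 6·345 = 30]
  45 = 1·30 + 15   → row F = row D − 1·row E = (15, −9, 11)   [check: −9·420 + 11·345 = 15]
  30 = 2·15 + 0   → remainder 0, stop. gcd = 15 (last nonzero row F).
So gcd(420, 345) = 15, with Bézout identity −9·420 + 11·345 = 15. Containment (⊇): the Bézout identity exhibits 15 as an element of (420, 345), giving (15) ⊆ (420, 345). Containment (⊆): since 15 | 420 and 15 | 345 (420 = 15·28, 345 = 15·23), every Z-linear combination of 420 and 345 is divisible by 15, so (420, 345) ⊆ (15). Therefore (420, 345) = (15), d = 15.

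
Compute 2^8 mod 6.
Use repeated squaring. Binary(8) = 1000. Walk through the bits of the exponent 8 left-to-right: at each bit after the leading one, square the running value, then multiply by 2 if the bit is 1 (always reducing mod 6):
  bit 1 = 1 (leading): start with 2.
  bit 2 = 0: square 2^2 = 4 (mod 6).
  bit 3 = 0: square 4^2 = 16 ≡ 4 (mod 6).
  bit 4 = 0: square 4^2 = 16 ≡ 4 (mod 6).
Final value: 2^8 ≡ 4 (mod 6).

Final answer: 4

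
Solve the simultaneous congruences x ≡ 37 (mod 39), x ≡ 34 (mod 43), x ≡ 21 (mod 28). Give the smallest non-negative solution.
The moduli 39, 43, 28 are pairwise coprime, so by the CRT there is a unique solution mod 39·43·28 = 46956.
Solve by successive substitution. Start with x ≡ 37 (mod 39).
  Combine with x ≡ 34 (mod 43): write x = 37 + 39·t and require 37 + 39·t ≡ 34 (mod 43), i.e. 39·t ≡ 34 − 37 ≡ 40 (mod 43). Since 39^(−1) ≡ 32 (mod 43), t ≡ 32·40 ≡ 33 (mod 43). So x ≡ 37 + 39·33 = 1324 (mod 1677).
  Combine with x ≡ 21 (mod 28): write x = 1324 + 1677·t and require 1324 + 1677·t ≡ 21 (mod 28), i.e. 1677·t ≡ 21 − 1324 ≡ 13 (mod 28). Since 1677^(−1) ≡ 9 (mod 28) (1677 ≡ 25 (mod 28)), t ≡ 9·13 ≡ 5 (mod 28). So x ≡ 1324 + 1677·5 = 9709 (mod 46956).
Unique solution in [0, 46956): x = 9709.

Final answer: x ≡ 9709 (mod 46956); the representative in [0, 46956) is 9709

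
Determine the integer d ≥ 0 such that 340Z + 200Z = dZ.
In the PID Z, (a, b) is generated by gcd(a, b). Compute gcd(340, 200) with the extended Euclidean algorithm, tracking rows (r, s, t) with s·340 + t·200 = r:
  row A: (340, 1, 0)   [1·340 + 0·200 = 340]
  row B: (200, 0, 1)   [0·340 + 1·200 = 200]
  340 = 1·200 + 140   → row C = row A − 1·row B = (140, 1, −1)   [check: 1·340 − 1·200 = 140]
  200 = 1·140 + 60   → row D = row B − 1·row C = (60, −1, 2)   [check: −1·340 + 2·200 = 60]
  140 = 2·60 + 20   → row E = row C − 2·row D = (20, 3, −5)   [check: 3·340 − 5·200 = 20]
  60 = 3·20 + 0   → remainder 0, stop. gcd = 20 (last nonzero row E).
So gcd(340, 200) = 20, with Bézout identity 3·340 − 5·200 = 20. Containment (⊇): the Bézout identity exhibits 20 as an element of (340, 200), giving (20) ⊆ (340, 200). Containment (⊆): since 20 | 340 and 20 | 200 (340 = 20·17, 200 = 20·10), every Z-linear combination of 340 and 200 is divisible by 20, so (340, 200) ⊆ (20). Therefore (340, 200) = (20), d = 20.

Final answer: (340, 200) = (20); d = 20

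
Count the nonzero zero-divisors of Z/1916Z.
In Z/1916Z each nonzero element is either a unit (gcd with 1916 is 1) or a zero-divisor (gcd > 1). The number of units is φ(1916): factorise 1916 = 2^2 · 479, so φ(1916) = (2^2 − 2^1) · (479 − 1) = 2 · 478 = 956. The nonzero elements number 1916 − 1 = 1915. Hence the nonzero zero-divisors number 1915 − 956 = 959.

Final answer: Z/1916Z has 959 nonzero zero-divisors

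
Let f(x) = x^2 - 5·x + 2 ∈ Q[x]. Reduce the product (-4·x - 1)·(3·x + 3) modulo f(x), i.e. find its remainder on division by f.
a · b ≡ 21 - 75·x (mod f(x))

First multiply in Q[x] without reducing: a · b = -12·x^2 - 15·x - 3. Now divide by f(x) = x^2 - 5·x + 2, eliminating the leading term at each step:
  leading term -12·x^2: subtract (-12)·f(x) = -12·x^2 + 60·x - 24, leaving 21 - 75·x
The degree is now < 2, so this is the remainder. Hence a · b ≡ 21 - 75·x in Q[x]/(f).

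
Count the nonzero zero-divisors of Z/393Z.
Z/393Z has 132 nonzero zero-divisors

In Z/393Z each nonzero element is either a unit (gcd with 393 is 1) or a zero-divisor (gcd > 1). The number of units is φ(393): factorise 393 = 3 · 131, so φ(393) = (3 − 1) · (131 − 1) = 2 · 130 = 260. The nonzero elements number 393 − 1 = 392. Hence the nonzero zero-divisors number 392 − 260 = 132.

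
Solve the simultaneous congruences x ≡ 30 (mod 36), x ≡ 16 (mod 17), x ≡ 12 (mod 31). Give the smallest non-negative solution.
x ≡ 15078 (mod 18972); the representative in [0, 18972) is 15078

The moduli 36, 17, 31 are pairwise coprime, so by the CRT there is a unique solution mod 36·17·31 = 18972.
Solve by successive substitution. Start with x ≡ 30 (mod 36).
  Combine with x ≡ 16 (mod 17): write x = 30 + 36·t and require 30 + 36·t ≡ 16 (mod 17), i.e. 36·t ≡ 16 − 30 ≡ 3 (mod 17). Since 36^(−1) ≡ 9 (mod 17) (36 ≡ 2 (mod 17)), t ≡ 9·3 ≡ 10 (mod 17). So x ≡ 30 + 36·10 = 390 (mod 612).
  Combine with x ≡ 12 (mod 31): write x = 390 + 612·t and require 390 + 612·t ≡ 12 (mod 31), i.e. 612·t ≡ 12 − 390 ≡ 25 (mod 31). Since 612^(−1) ≡ 27 (mod 31) (612 ≡ 23 (mod 31)), t ≡ 27·25 ≡ 24 (mod 31). So x ≡ 390 + 612·24 = 15078 (mod 18972).
Unique solution in [0, 18972): x = 15078.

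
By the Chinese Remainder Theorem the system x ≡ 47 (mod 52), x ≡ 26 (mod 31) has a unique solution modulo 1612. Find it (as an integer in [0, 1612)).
The moduli 52, 31 are pairwise coprime, so by the CRT there is a unique solution mod 52·31 = 1612.
Solve by successive substitution. Start with x ≡ 47 (mod 52).
  Combine with x ≡ 26 (mod 31): write x = 47 + 52·t and require 47 + 52·t ≡ 26 (mod 31), i.e. 52·t ≡ 26 − 47 ≡ 10 (mod 31). Since 52^(−1) ≡ 3 (mod 31) (52 ≡ 21 (mod 31)), t ≡ 3·10 ≡ 30 (mod 31). So x ≡ 47 + 52·30 = 1607 (mod 1612).
Unique solution in [0, 1612): x = 1607.

Final answer: x ≡ 1607 (mod 1612); the representative in [0, 1612) is 1607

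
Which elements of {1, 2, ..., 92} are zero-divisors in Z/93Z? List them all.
An element a ∈ Z/93Z (with a ≠ 0) is a zero-divisor iff gcd(a, 93) > 1 (because a is a unit precisely when gcd(a, n) = 1, and in Z/nZ every nonzero, non-unit element is a zero-divisor). Scan a = 1, ..., 92 and keep those with gcd(a, 93) > 1:
  gcd(3, 93) = 3, gcd(6, 93) = 3, gcd(9, 93) = 3, gcd(12, 93) = 3, gcd(15, 93) = 3, gcd(18, 93) = 3, gcd(21, 93) = 3, gcd(24, 93) = 3, gcd(27, 93) = 3, gcd(30, 93) = 3, gcd(31, 93) = 31, gcd(33, 93) = 3, gcd(36, 93) = 3, gcd(39, 93) = 3, gcd(42, 93) = 3, gcd(45, 93) = 3, gcd(48, 93) = 3, gcd(51, 93) = 3, gcd(54, 93) = 3, gcd(57, 93) = 3, gcd(60, 93) = 3, gcd(62, 93) = 31, gcd(63, 93) = 3, gcd(66, 93) = 3, gcd(69, 93) = 3, gcd(72, 93) = 3, gcd(75, 93) = 3, gcd(78, 93) = 3, gcd(81, 93) = 3, gcd(84, 93) = 3, gcd(87, 93) = 3, gcd(90, 93) = 3.
All other a ∈ {1, ..., 92} have gcd(a, 93) = 1 and are units. So the nonzero zero-divisors are exactly the 32 values of a appearing in this scan.

Final answer: nonzero zero-divisors of Z/93Z = {3, 6, 9, 12, 15, 18, 21, 24, 27, 30, 31, 33, 36, 39, 42, 45, 48, 51, 54, 57, 60, 62, 63, 66, 69, 72, 75, 78, 81, 84, 87, 90}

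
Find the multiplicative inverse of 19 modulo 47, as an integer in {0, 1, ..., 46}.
19^(−1) ≡ 5 (mod 47)

Apply the extended Euclidean algorithm to (47, 19), tracking rows (r, s, t) with s·47 + t·19 = r. Each division r_prev = q·r_cur + r_new produces the new row as (previous row) − q·(current row):
  row A: (47, 1, 0)   [1·47 + 0·19 = 47]
  row B: (19, 0, 1)   [0·47 + 1·19 = 19]
  47 = 2·19 + 9   → row C = row A − 2·row B = (9, 1, −2)   [check: 1·47 − 2·19 = 9]
  19 = 2·9 + 1   → row D = row B − 2·row C = (1, −2, 5)   [check: −2·47 + 5·19 = 1]
  9 = 9·1 + 0   → remainder 0, stop. gcd = 1 (last nonzero row D).
The gcd is 1, so 19 is invertible mod 47. The last nonzero row gives −2·47 + 5·19 = 1, so t = 5. So 19^(−1) ≡ 5 (mod 47). Verify: 19 · 5 = 95 ≡ 1 (mod 47). ✓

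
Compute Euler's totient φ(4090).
φ(4090) = 1632

φ is multiplicative, with φ(p^e) = p^e − p^(e−1). Factorise 4090 = 2 · 5 · 409. Then
  φ(4090) = (2 − 1) · (5 − 1) · (409 − 1) = 1 · 4 · 408 = 1632.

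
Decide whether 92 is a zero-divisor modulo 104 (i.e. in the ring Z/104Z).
YES

gcd(92, 104) = 4 > 1, so 92 is not a unit in Z/104Z. In Z/nZ every nonzero non-unit is a zero-divisor: explicitly, take b = 104/gcd = 26 ≠ 0 (mod 104); then 92·26 = 2392 = 23·104, i.e. 92·26 ≡ 0 (mod 104). So 92 is a zero-divisor.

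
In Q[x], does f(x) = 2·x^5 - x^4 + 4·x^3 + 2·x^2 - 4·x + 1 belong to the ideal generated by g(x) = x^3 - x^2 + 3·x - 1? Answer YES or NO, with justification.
YES

In Q[x] the ideal (g) consists of all multiples of g, so f ∈ (g) iff g | f, i.e. iff the remainder of f on division by g is 0. Divide f by g (g is monic, so eliminate the leading term of the running remainder at each step):
  leading term 2·x^5: subtract (2·x^2)·g(x) = 2·x^5 - 2·x^4 + 6·x^3 - 2·x^2, leaving x^4 - 2·x^3 + 4·x^2 - 4·x + 1
  leading term x^4: subtract (x)·g(x) = x^4 - x^3 + 3·x^2 - x, leaving -x^3 + x^2 - 3·x + 1
  leading term -x^3: subtract (-1)·g(x) = -x^3 + x^2 - 3·x + 1, leaving 0
The remainder is 0, so f(x) = g(x) · h(x) with h(x) = 2·x^2 + x - 1. Hence g | f, i.e. f ∈ (g).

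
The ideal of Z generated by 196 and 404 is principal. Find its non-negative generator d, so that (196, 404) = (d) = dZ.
(196, 404) = (4); d = 4

In the PID Z, (a, b) is generated by gcd(a, b). Compute gcd(404, 196) with the extended Euclidean algorithm, tracking rows (r, s, t) with s·404 + t·196 = r:
  row A: (404, 1, 0)   [1·404 + 0·196 = 404]
  row B: (196, 0, 1)   [0·404 + 1·196 = 196]
  404 = 2·196 + 12   → row C = row A − 2·row B = (12, 1, −2)   [check: 1·404 − 2·196 = 12]
  196 = 16·12 + 4   → row D = row B − 16·row C = (4, −16, 33)   [check: −16·404 + 33·196 = 4]
  12 = 3·4 + 0   → remainder 0, stop. gcd = 4 (last nonzero row D).
So gcd(196, 404) = 4, with Bézout identity −16·404 + 33·196 = 4. Containment (⊇): the Bézout identity exhibits 4 as an element of (196, 404), giving (4) ⊆ (196, 404). Containment (⊆): since 4 | 196 and 4 | 404 (196 = 4·49, 404 = 4·101), every Z-linear combination of 196 and 404 is divisible by 4, so (196, 404) ⊆ (4). Therefore (196, 404) = (4), d = 4.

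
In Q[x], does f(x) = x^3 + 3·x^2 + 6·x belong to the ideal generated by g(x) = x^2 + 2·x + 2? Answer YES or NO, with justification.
In Q[x] the ideal (g) consists of all multiples of g, so f ∈ (g) iff g | f, i.e. iff the remainder of f on division by g is 0. Divide f by g (g is monic, so eliminate the leading term of the running remainder at each step):
  leading term x^3: subtract (x)·g(x) = x^3 + 2·x^2 + 2·x, leaving x^2 + 4·x
  leading term x^2: subtract (1)·g(x) = x^2 + 2·x + 2, leaving 2·x - 2
The remainder r(x) = 2·x - 2 ≠ 0 (and deg r < deg g), so g ∤ f, i.e. f ∉ (g).

Final answer: NO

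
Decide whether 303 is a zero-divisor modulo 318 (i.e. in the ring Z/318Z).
gcd(303, 318) = 3 > 1, so 303 is not a unit in Z/318Z. In Z/nZ every nonzero non-unit is a zero-divisor: explicitly, take b = 318/gcd = 106 ≠ 0 (mod 318); then 303·106 = 32118 = 101·318, i.e. 303·106 ≡ 0 (mod 318). So 303 is a zero-divisor.

Final answer: YES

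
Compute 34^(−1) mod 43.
34^(−1) ≡ 19 (mod 43)

Apply the extended Euclidean algorithm to (43, 34), tracking rows (r, s, t) with s·43 + t·34 = r. Each division r_prev = q·r_cur + r_new produces the new row as (previous row) − q·(current row):
  row A: (43, 1, 0)   [1·43 + 0·34 = 43]
  row B: (34, 0, 1)   [0·43 + 1·34 = 34]
  43 = 1·34 + 9   → row C = row A − 1·row B = (9, 1, −1)   [check: 1·43 − 1·34 = 9]
  34 = 3·9 + 7   → row D = row B − 3·row C = (7, −3, 4)   [check: −3·43 + 4·34 = 7]
  9 = 1·7 + 2   → row E = row C − 1·row D = (2, 4, −5)   [check: 4·43 − 5·34 = 2]
  7 = 3·2 + 1   → row F = row D − 3·row E = (1, −15, 19)   [check: −15·43 + 19·34 = 1]
  2 = 2·1 + 0   → remainder 0, stop. gcd = 1 (last nonzero row F).
The gcd is 1, so 34 is invertible mod 43. The last nonzero row gives −15·43 + 19·34 = 1, so t = 19. So 34^(−1) ≡ 19 (mod 43). Verify: 34 · 19 = 646 ≡ 1 (mod 43). ✓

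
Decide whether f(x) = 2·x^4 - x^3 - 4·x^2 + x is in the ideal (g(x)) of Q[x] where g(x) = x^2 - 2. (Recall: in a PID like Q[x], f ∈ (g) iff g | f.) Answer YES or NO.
In Q[x] the ideal (g) consists of all multiples of g, so f ∈ (g) iff g | f, i.e. iff the remainder of f on division by g is 0. Divide f by g (g is monic, so eliminate the leading term of the running remainder at each step):
  leading term 2·x^4: subtract (2·x^2)·g(x) = 2·x^4 - 4·x^2, leaving -x^3 + x
  leading term -x^3: subtract (-x)·g(x) = -x^3 + 2·x, leaving -x
The remainder r(x) = -x ≠ 0 (and deg r < deg g), so g ∤ f, i.e. f ∉ (g).

Final answer: NO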